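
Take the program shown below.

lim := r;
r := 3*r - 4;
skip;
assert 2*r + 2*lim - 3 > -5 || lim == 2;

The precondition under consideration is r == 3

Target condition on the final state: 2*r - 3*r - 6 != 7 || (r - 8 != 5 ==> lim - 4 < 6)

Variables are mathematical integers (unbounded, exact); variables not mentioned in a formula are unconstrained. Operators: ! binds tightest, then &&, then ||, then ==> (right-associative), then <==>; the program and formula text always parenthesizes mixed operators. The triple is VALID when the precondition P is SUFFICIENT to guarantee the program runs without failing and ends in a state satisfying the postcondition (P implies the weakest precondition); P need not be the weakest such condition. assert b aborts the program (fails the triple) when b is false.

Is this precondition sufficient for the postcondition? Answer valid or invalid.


Working backward. After the program, the postcondition 2*r - 3*r - 6 != 7 || (r - 8 != 5 ==> lim - 4 < 6) must hold; in canonical form it is r != -13 || (r != 13 ==> lim < 10).
Before assert 2*r + 2*lim - 3 > -5 || lim == 2: (2*lim + 2*r > -2 || lim == 2) && (r != -13 || (r != 13 ==> lim < 10))
Before skip: (2*lim + 2*r > -2 || lim == 2) && (r != -13 || (r != 13 ==> lim < 10))
Before r := 3*r - 4: (2*lim + 6*r > 6 || lim == 2) && (3*r != -9 || (3*r != 17 ==> lim < 10))
Before lim := r: (8*r > 6 || r == 2) && (3*r != -9 || (3*r != 17 ==> r < 10))
The weakest precondition is (8*r > 6 || r == 2) && (3*r != -9 || (3*r != 17 ==> r < 10)).
Check whether r == 3 implies it.
Every state satisfying the precondition satisfies the weakest precondition: the implication holds.
Answer: valid


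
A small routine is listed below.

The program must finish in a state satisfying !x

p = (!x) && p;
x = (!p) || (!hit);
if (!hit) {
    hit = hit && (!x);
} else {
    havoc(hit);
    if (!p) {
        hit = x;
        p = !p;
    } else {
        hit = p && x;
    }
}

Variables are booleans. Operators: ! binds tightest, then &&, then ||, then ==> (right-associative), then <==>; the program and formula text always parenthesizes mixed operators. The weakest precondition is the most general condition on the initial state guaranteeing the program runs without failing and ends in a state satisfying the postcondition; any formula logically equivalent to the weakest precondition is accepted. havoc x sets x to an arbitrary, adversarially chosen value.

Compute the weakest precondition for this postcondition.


Working backward. After the program, !x must hold.
Then branch requires !x; else branch requires ((!p) ==> (!x)) && (p ==> (!x)).
Before the if: ((!hit) ==> (!x)) && (hit ==> (((!p) ==> (!x)) && (p ==> (!x))))
Before x := (!p) || (!hit): ((!hit) ==> (!((!p) || (!hit)))) && (hit ==> (((!p) ==> (!((!p) || (!hit)))) && (p ==> (!((!p) || (!hit))))))
Before p := (!x) && p: ((!hit) ==> (!((!((!x) && p)) || (!hit)))) && (hit ==> (((!((!x) && p)) ==> (!((!((!x) && p)) || (!hit)))) && (((!x) && p) ==> (!((!((!x) && p)) || (!hit))))))
Answer: WP = ((!hit) ==> (!((!((!x) && p)) || (!hit)))) && (hit ==> (((!((!x) && p)) ==> (!((!((!x) && p)) || (!hit)))) && (((!x) && p) ==> (!((!((!x) && p)) || (!hit))))))


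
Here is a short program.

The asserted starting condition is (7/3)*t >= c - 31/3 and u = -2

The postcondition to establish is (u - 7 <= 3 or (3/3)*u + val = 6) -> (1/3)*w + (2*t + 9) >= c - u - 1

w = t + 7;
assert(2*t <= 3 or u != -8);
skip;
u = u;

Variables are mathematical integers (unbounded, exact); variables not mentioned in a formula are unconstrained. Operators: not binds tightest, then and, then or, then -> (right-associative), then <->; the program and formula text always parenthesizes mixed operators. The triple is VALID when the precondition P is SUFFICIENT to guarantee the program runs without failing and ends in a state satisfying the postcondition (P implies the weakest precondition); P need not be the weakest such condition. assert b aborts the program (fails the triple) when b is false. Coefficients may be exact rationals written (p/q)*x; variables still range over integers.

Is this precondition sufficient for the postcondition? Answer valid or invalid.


Working backward. After the program, the postcondition (u - 7 <= 3 or (3/3)*u + val = 6) -> (1/3)*w + (2*t + 9) >= c - u - 1 must hold; in canonical form it is (u <= 10 or u + val = 6) -> 2*t + u + (1/3)*w >= c - 10.
Before u := u: (u <= 10 or u + val = 6) -> 2*t + u + (1/3)*w >= c - 10
Before skip: (u <= 10 or u + val = 6) -> 2*t + u + (1/3)*w >= c - 10
Before assert 2*t <= 3 or u != -8: (2*t <= 3 or u != -8) and ((u <= 10 or u + val = 6) -> 2*t + u + (1/3)*w >= c - 10)
Before w := t + 7: (2*t <= 3 or u != -8) and ((u <= 10 or u + val = 6) -> (7/3)*t + u >= c - 37/3)
The weakest precondition is (2*t <= 3 or u != -8) and ((u <= 10 or u + val = 6) -> (7/3)*t + u >= c - 37/3).
Check whether (7/3)*t >= c - 31/3 and u = -2 implies it.
Every state satisfying the precondition satisfies the weakest precondition: the implication holds.
Answer: valid


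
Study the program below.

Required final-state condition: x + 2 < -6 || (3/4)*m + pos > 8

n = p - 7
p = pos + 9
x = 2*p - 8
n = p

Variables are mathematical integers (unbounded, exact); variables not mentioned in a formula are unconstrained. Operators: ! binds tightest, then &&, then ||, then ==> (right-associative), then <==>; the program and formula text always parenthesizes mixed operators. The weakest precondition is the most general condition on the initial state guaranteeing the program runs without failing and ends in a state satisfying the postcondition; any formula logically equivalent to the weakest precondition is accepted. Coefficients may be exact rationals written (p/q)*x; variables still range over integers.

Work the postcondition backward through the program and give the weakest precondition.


Working backward. After the program, the postcondition x + 2 < -6 || (3/4)*m + pos > 8 must hold; in canonical form it is x < -8 || (3/4)*m + pos > 8.
Before n := p: x < -8 || (3/4)*m + pos > 8
Before x := 2*p - 8: 2*p < 0 || (3/4)*m + pos > 8
Before p := pos + 9: 2*pos < -18 || (3/4)*m + pos > 8
Before n := p - 7: 2*pos < -18 || (3/4)*m + pos > 8
Answer: WP = 2*pos < -18 || (3/4)*m + pos > 8


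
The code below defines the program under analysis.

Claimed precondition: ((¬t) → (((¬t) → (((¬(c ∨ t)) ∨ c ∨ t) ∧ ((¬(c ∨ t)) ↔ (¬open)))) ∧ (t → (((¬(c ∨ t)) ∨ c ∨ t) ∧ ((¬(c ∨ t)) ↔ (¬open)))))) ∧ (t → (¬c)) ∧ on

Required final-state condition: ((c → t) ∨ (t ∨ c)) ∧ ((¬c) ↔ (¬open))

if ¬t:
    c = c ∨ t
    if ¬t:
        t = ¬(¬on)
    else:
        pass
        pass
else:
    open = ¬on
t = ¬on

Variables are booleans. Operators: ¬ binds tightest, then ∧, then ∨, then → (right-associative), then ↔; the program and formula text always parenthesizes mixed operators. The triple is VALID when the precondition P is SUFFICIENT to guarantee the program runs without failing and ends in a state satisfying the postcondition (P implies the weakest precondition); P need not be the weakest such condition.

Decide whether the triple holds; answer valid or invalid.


Working backward. After the program, the postcondition ((c → t) ∨ (t ∨ c)) ∧ ((¬c) ↔ (¬open)) must hold; in canonical form it is ((c → t) ∨ t ∨ c) ∧ ((¬c) ↔ (¬open)).
Before t := ¬on: ((c → (¬on)) ∨ (¬on) ∨ c) ∧ ((¬c) ↔ (¬open))
Then branch requires ((¬t) → ((((c ∨ t) → (¬on)) ∨ (¬on) ∨ c ∨ t) ∧ ((¬(c ∨ t)) ↔ (¬open)))) ∧ (t → ((((c ∨ t) → (¬on)) ∨ (¬on) ∨ c ∨ t) ∧ ((¬(c ∨ t)) ↔ (¬open)))); else branch requires ((c → (¬on)) ∨ (¬on) ∨ c) ∧ ((¬c) ↔ on).
Before the if: ((¬t) → (((¬t) → ((((c ∨ t) → (¬on)) ∨ (¬on) ∨ c ∨ t) ∧ ((¬(c ∨ t)) ↔ (¬open)))) ∧ (t → ((((c ∨ t) → (¬on)) ∨ (¬on) ∨ c ∨ t) ∧ ((¬(c ∨ t)) ↔ (¬open)))))) ∧ (t → (((c → (¬on)) ∨ (¬on) ∨ c) ∧ ((¬c) ↔ on)))
The weakest precondition is ((¬t) → (((¬t) → ((((c ∨ t) → (¬on)) ∨ (¬on) ∨ c ∨ t) ∧ ((¬(c ∨ t)) ↔ (¬open)))) ∧ (t → ((((c ∨ t) → (¬on)) ∨ (¬on) ∨ c ∨ t) ∧ ((¬(c ∨ t)) ↔ (¬open)))))) ∧ (t → (((c → (¬on)) ∨ (¬on) ∨ c) ∧ ((¬c) ↔ on))).
Check whether ((¬t) → (((¬t) → (((¬(c ∨ t)) ∨ c ∨ t) ∧ ((¬(c ∨ t)) ↔ (¬open)))) ∧ (t → (((¬(c ∨ t)) ∨ c ∨ t) ∧ ((¬(c ∨ t)) ↔ (¬open)))))) ∧ (t → (¬c)) ∧ on implies it.
Every state satisfying the precondition satisfies the weakest precondition: the implication holds.
Answer: valid


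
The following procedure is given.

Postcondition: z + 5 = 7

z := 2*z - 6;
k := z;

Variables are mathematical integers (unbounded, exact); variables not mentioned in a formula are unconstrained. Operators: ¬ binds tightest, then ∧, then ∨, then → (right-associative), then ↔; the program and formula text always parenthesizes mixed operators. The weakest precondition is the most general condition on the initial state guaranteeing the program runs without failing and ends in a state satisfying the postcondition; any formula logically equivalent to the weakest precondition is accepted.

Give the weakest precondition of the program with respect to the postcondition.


Working backward. After the program, the postcondition z + 5 = 7 must hold; in canonical form it is z = 2.
Before k := z: z = 2
Before z := 2*z - 6: 2*z = 8
Answer: WP = 2*z = 8


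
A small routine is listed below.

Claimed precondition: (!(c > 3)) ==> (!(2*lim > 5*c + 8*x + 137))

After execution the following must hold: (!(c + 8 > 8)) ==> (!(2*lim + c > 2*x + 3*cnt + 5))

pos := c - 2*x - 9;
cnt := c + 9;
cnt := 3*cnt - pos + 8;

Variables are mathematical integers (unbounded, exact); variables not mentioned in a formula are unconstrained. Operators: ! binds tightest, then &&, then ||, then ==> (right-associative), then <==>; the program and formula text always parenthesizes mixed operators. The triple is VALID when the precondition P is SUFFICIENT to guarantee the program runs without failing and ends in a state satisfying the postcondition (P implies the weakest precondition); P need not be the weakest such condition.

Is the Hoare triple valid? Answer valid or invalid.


Working backward. After the program, the postcondition (!(c + 8 > 8)) ==> (!(2*lim + c > 2*x + 3*cnt + 5)) must hold; in canonical form it is (!(c > 0)) ==> (!(c + 2*lim > 3*cnt + 2*x + 5)).
Before cnt := 3*cnt - pos + 8: (!(c > 0)) ==> (!(c + 2*lim + 3*pos > 9*cnt + 2*x + 29))
Before cnt := c + 9: (!(c > 0)) ==> (!(2*lim + 3*pos > 8*c + 2*x + 110))
Before pos := c - 2*x - 9: (!(c > 0)) ==> (!(2*lim > 5*c + 8*x + 137))
The weakest precondition is (!(c > 0)) ==> (!(2*lim > 5*c + 8*x + 137)).
Check whether (!(c > 3)) ==> (!(2*lim > 5*c + 8*x + 137)) implies it.
Every state satisfying the precondition satisfies the weakest precondition: the implication holds.
Answer: valid


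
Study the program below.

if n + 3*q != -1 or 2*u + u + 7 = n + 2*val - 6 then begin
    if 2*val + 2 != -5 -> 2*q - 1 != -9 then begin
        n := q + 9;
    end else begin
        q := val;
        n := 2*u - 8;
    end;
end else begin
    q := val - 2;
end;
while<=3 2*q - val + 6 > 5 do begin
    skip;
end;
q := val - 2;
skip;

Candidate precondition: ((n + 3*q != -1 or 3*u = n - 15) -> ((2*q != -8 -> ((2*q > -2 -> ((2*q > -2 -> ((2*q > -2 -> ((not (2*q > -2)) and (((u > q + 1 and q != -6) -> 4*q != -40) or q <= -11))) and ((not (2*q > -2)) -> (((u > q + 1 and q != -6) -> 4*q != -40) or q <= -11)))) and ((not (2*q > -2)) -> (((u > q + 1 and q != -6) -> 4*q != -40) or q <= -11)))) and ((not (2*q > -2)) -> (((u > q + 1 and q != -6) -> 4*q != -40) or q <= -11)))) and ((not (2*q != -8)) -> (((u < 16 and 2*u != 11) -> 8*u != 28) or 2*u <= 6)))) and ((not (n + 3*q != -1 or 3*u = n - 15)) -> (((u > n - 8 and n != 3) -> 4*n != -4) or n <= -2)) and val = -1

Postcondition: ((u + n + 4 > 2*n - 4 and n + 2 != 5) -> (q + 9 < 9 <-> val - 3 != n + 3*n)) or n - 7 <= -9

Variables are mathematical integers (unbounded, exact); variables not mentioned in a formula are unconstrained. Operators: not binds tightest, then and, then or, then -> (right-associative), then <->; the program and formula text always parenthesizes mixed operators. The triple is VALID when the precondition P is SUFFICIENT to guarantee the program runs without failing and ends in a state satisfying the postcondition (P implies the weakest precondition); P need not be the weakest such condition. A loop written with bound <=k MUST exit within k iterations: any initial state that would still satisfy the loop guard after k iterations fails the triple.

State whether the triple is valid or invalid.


Working backward. After the program, the postcondition ((u + n + 4 > 2*n - 4 and n + 2 != 5) -> (q + 9 < 9 <-> val - 3 != n + 3*n)) or n - 7 <= -9 must hold; in canonical form it is ((u > n - 8 and n != 3) -> (q < 0 <-> val != 4*n + 3)) or n <= -2.
Before skip: ((u > n - 8 and n != 3) -> (q < 0 <-> val != 4*n + 3)) or n <= -2
Before q := val - 2: ((u > n - 8 and n != 3) -> (val < 2 <-> val != 4*n + 3)) or n <= -2
Before the loop (bound <=3), unroll the exhaustion recursion (WP_0 = exit-now case; WP_j = one more guarded iteration, up to j = 3):
  WP_0: (not (2*q > val - 1)) and (((u > n - 8 and n != 3) -> (val < 2 <-> val != 4*n + 3)) or n <= -2)
  WP_1: (2*q > val - 1 -> ((not (2*q > val - 1)) and (((u > n - 8 and n != 3) -> (val < 2 <-> val != 4*n + 3)) or n <= -2))) and ((not (2*q > val - 1)) -> (((u > n - 8 and n != 3) -> (val < 2 <-> val != 4*n + 3)) or n <= -2))
  WP_2: (2*q > val - 1 -> ((2*q > val - 1 -> ((not (2*q > val - 1)) and (((u > n - 8 and n != 3) -> (val < 2 <-> val != 4*n + 3)) or n <= -2))) and ((not (2*q > val - 1)) -> (((u > n - 8 and n != 3) -> (val < 2 <-> val != 4*n + 3)) or n <= -2)))) and ((not (2*q > val - 1)) -> (((u > n - 8 and n != 3) -> (val < 2 <-> val != 4*n + 3)) or n <= -2))
  WP_3: (2*q > val - 1 -> ((2*q > val - 1 -> ((2*q > val - 1 -> ((not (2*q > val - 1)) and (((u > n - 8 and n != 3) -> (val < 2 <-> val != 4*n + 3)) or n <= -2))) and ((not (2*q > val - 1)) -> (((u > n - 8 and n != 3) -> (val < 2 <-> val != 4*n + 3)) or n <= -2)))) and ((not (2*q > val - 1)) -> (((u > n - 8 and n != 3) -> (val < 2 <-> val != 4*n + 3)) or n <= -2)))) and ((not (2*q > val - 1)) -> (((u > n - 8 and n != 3) -> (val < 2 <-> val != 4*n + 3)) or n <= -2))
So before the loop: (2*q > val - 1 -> ((2*q > val - 1 -> ((2*q > val - 1 -> ((not (2*q > val - 1)) and (((u > n - 8 and n != 3) -> (val < 2 <-> val != 4*n + 3)) or n <= -2))) and ((not (2*q > val - 1)) -> (((u > n - 8 and n != 3) -> (val < 2 <-> val != 4*n + 3)) or n <= -2)))) and ((not (2*q > val - 1)) -> (((u > n - 8 and n != 3) -> (val < 2 <-> val != 4*n + 3)) or n <= -2)))) and ((not (2*q > val - 1)) -> (((u > n - 8 and n != 3) -> (val < 2 <-> val != 4*n + 3)) or n <= -2))
Then branch requires ((2*val != -7 -> 2*q != -8) -> ((2*q > val - 1 -> ((2*q > val - 1 -> ((2*q > val - 1 -> ((not (2*q > val - 1)) and (((u > q + 1 and q != -6) -> (val < 2 <-> val != 4*q + 39)) or q <= -11))) and ((not (2*q > val - 1)) -> (((u > q + 1 and q != -6) -> (val < 2 <-> val != 4*q + 39)) or q <= -11)))) and ((not (2*q > val - 1)) -> (((u > q + 1 and q != -6) -> (val < 2 <-> val != 4*q + 39)) or q <= -11)))) and ((not (2*q > val - 1)) -> (((u > q + 1 and q != -6) -> (val < 2 <-> val != 4*q + 39)) or q <= -11)))) and ((not (2*val != -7 -> 2*q != -8)) -> ((val > -1 -> ((val > -1 -> ((val > -1 -> ((not (val > -1)) and (((u < 16 and 2*u != 11) -> (val < 2 <-> val != 8*u - 29)) or 2*u <= 6))) and ((not (val > -1)) -> (((u < 16 and 2*u != 11) -> (val < 2 <-> val != 8*u - 29)) or 2*u <= 6)))) and ((not (val > -1)) -> (((u < 16 and 2*u != 11) -> (val < 2 <-> val != 8*u - 29)) or 2*u <= 6)))) and ((not (val > -1)) -> (((u < 16 and 2*u != 11) -> (val < 2 <-> val != 8*u - 29)) or 2*u <= 6)))); else branch requires (val > 3 -> ((val > 3 -> ((val > 3 -> ((not (val > 3)) and (((u > n - 8 and n != 3) -> (val < 2 <-> val != 4*n + 3)) or n <= -2))) and ((not (val > 3)) -> (((u > n - 8 and n != 3) -> (val < 2 <-> val != 4*n + 3)) or n <= -2)))) and ((not (val > 3)) -> (((u > n - 8 and n != 3) -> (val < 2 <-> val != 4*n + 3)) or n <= -2)))) and ((not (val > 3)) -> (((u > n - 8 and n != 3) -> (val < 2 <-> val != 4*n + 3)) or n <= -2)).
Before the if: ((n + 3*q != -1 or 3*u = n + 2*val - 13) -> (((2*val != -7 -> 2*q != -8) -> ((2*q > val - 1 -> ((2*q > val - 1 -> ((2*q > val - 1 -> ((not (2*q > val - 1)) and (((u > q + 1 and q != -6) -> (val < 2 <-> val != 4*q + 39)) or q <= -11))) and ((not (2*q > val - 1)) -> (((u > q + 1 and q != -6) -> (val < 2 <-> val != 4*q + 39)) or q <= -11)))) and ((not (2*q > val - 1)) -> (((u > q + 1 and q != -6) -> (val < 2 <-> val != 4*q + 39)) or q <= -11)))) and ((not (2*q > val - 1)) -> (((u > q + 1 and q != -6) -> (val < 2 <-> val != 4*q + 39)) or q <= -11)))) and ((not (2*val != -7 -> 2*q != -8)) -> ((val > -1 -> ((val > -1 -> ((val > -1 -> ((not (val > -1)) and (((u < 16 and 2*u != 11) -> (val < 2 <-> val != 8*u - 29)) or 2*u <= 6))) and ((not (val > -1)) -> (((u < 16 and 2*u != 11) -> (val < 2 <-> val != 8*u - 29)) or 2*u <= 6)))) and ((not (val > -1)) -> (((u < 16 and 2*u != 11) -> (val < 2 <-> val != 8*u - 29)) or 2*u <= 6)))) and ((not (val > -1)) -> (((u < 16 and 2*u != 11) -> (val < 2 <-> val != 8*u - 29)) or 2*u <= 6)))))) and ((not (n + 3*q != -1 or 3*u = n + 2*val - 13)) -> ((val > 3 -> ((val > 3 -> ((val > 3 -> ((not (val > 3)) and (((u > n - 8 and n != 3) -> (val < 2 <-> val != 4*n + 3)) or n <= -2))) and ((not (val > 3)) -> (((u > n - 8 and n != 3) -> (val < 2 <-> val != 4*n + 3)) or n <= -2)))) and ((not (val > 3)) -> (((u > n - 8 and n != 3) -> (val < 2 <-> val != 4*n + 3)) or n <= -2)))) and ((not (val > 3)) -> (((u > n - 8 and n != 3) -> (val < 2 <-> val != 4*n + 3)) or n <= -2))))
The weakest precondition is ((n + 3*q != -1 or 3*u = n + 2*val - 13) -> (((2*val != -7 -> 2*q != -8) -> ((2*q > val - 1 -> ((2*q > val - 1 -> ((2*q > val - 1 -> ((not (2*q > val - 1)) and (((u > q + 1 and q != -6) -> (val < 2 <-> val != 4*q + 39)) or q <= -11))) and ((not (2*q > val - 1)) -> (((u > q + 1 and q != -6) -> (val < 2 <-> val != 4*q + 39)) or q <= -11)))) and ((not (2*q > val - 1)) -> (((u > q + 1 and q != -6) -> (val < 2 <-> val != 4*q + 39)) or q <= -11)))) and ((not (2*q > val - 1)) -> (((u > q + 1 and q != -6) -> (val < 2 <-> val != 4*q + 39)) or q <= -11)))) and ((not (2*val != -7 -> 2*q != -8)) -> ((val > -1 -> ((val > -1 -> ((val > -1 -> ((not (val > -1)) and (((u < 16 and 2*u != 11) -> (val < 2 <-> val != 8*u - 29)) or 2*u <= 6))) and ((not (val > -1)) -> (((u < 16 and 2*u != 11) -> (val < 2 <-> val != 8*u - 29)) or 2*u <= 6)))) and ((not (val > -1)) -> (((u < 16 and 2*u != 11) -> (val < 2 <-> val != 8*u - 29)) or 2*u <= 6)))) and ((not (val > -1)) -> (((u < 16 and 2*u != 11) -> (val < 2 <-> val != 8*u - 29)) or 2*u <= 6)))))) and ((not (n + 3*q != -1 or 3*u = n + 2*val - 13)) -> ((val > 3 -> ((val > 3 -> ((val > 3 -> ((not (val > 3)) and (((u > n - 8 and n != 3) -> (val < 2 <-> val != 4*n + 3)) or n <= -2))) and ((not (val > 3)) -> (((u > n - 8 and n != 3) -> (val < 2 <-> val != 4*n + 3)) or n <= -2)))) and ((not (val > 3)) -> (((u > n - 8 and n != 3) -> (val < 2 <-> val != 4*n + 3)) or n <= -2)))) and ((not (val > 3)) -> (((u > n - 8 and n != 3) -> (val < 2 <-> val != 4*n + 3)) or n <= -2)))).
Check whether ((n + 3*q != -1 or 3*u = n - 15) -> ((2*q != -8 -> ((2*q > -2 -> ((2*q > -2 -> ((2*q > -2 -> ((not (2*q > -2)) and (((u > q + 1 and q != -6) -> 4*q != -40) or q <= -11))) and ((not (2*q > -2)) -> (((u > q + 1 and q != -6) -> 4*q != -40) or q <= -11)))) and ((not (2*q > -2)) -> (((u > q + 1 and q != -6) -> 4*q != -40) or q <= -11)))) and ((not (2*q > -2)) -> (((u > q + 1 and q != -6) -> 4*q != -40) or q <= -11)))) and ((not (2*q != -8)) -> (((u < 16 and 2*u != 11) -> 8*u != 28) or 2*u <= 6)))) and ((not (n + 3*q != -1 or 3*u = n - 15)) -> (((u > n - 8 and n != 3) -> 4*n != -4) or n <= -2)) and val = -1 implies it.
Every state satisfying the precondition satisfies the weakest precondition: the implication holds.
Answer: valid


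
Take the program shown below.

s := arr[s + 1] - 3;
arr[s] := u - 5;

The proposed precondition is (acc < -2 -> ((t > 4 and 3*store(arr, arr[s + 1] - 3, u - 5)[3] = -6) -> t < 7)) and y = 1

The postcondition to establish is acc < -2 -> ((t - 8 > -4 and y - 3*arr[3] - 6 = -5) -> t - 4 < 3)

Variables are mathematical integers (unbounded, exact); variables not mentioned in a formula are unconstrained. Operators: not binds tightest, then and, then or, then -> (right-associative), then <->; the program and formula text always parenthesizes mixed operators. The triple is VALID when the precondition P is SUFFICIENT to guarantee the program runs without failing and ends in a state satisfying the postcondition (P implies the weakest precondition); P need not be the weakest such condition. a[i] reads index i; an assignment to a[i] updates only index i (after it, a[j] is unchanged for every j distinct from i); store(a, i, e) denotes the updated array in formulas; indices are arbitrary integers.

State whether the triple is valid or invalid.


Working backward. After the program, the postcondition acc < -2 -> ((t - 8 > -4 and y - 3*arr[3] - 6 = -5) -> t - 4 < 3) must hold; in canonical form it is acc < -2 -> ((t > 4 and y = 3*arr[3] + 1) -> t < 7).
Before arr[s] := u - 5: acc < -2 -> ((t > 4 and y = 3*store(arr, s, u - 5)[3] + 1) -> t < 7)
Before s := arr[s + 1] - 3: acc < -2 -> ((t > 4 and y = 3*store(arr, arr[s + 1] - 3, u - 5)[3] + 1) -> t < 7)
The weakest precondition is acc < -2 -> ((t > 4 and y = 3*store(arr, arr[s + 1] - 3, u - 5)[3] + 1) -> t < 7).
Check whether (acc < -2 -> ((t > 4 and 3*store(arr, arr[s + 1] - 3, u - 5)[3] = -6) -> t < 7)) and y = 1 implies it.
Countermodel: at the initial state acc = -3, arr = {[-15218] = 2, [3] = 0, [4] = -15215, elsewhere 2}, s = 3, t = 7, u = 10, y = 1, the precondition holds but the weakest precondition fails.
Answer: invalid


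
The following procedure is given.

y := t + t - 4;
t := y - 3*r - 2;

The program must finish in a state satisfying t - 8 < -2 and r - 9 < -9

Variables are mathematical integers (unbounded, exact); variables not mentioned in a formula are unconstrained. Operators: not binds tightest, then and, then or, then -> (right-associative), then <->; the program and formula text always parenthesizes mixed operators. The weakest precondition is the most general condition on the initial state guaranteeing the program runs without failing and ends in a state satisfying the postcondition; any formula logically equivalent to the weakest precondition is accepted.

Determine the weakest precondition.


Working backward. After the program, the postcondition t - 8 < -2 and r - 9 < -9 must hold; in canonical form it is t < 6 and r < 0.
Before t := y - 3*r - 2: y < 3*r + 8 and r < 0
Before y := t + t - 4: 2*t < 3*r + 12 and r < 0
Answer: WP = 2*t < 3*r + 12 and r < 0


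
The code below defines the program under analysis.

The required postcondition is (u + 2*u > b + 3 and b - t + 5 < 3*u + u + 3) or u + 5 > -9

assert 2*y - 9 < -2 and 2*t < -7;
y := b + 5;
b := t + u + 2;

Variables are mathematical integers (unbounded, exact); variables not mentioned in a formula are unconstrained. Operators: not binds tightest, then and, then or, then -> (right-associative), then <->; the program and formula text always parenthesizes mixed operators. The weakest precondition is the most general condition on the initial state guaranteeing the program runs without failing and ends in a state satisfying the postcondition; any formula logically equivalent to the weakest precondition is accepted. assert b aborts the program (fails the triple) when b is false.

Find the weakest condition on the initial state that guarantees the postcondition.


Working backward. After the program, the postcondition (u + 2*u > b + 3 and b - t + 5 < 3*u + u + 3) or u + 5 > -9 must hold; in canonical form it is (3*u > b + 3 and b < t + 4*u - 2) or u > -14.
Before b := t + u + 2: (2*u > t + 5 and 3*u > 4) or u > -14
Before y := b + 5: (2*u > t + 5 and 3*u > 4) or u > -14
Before assert 2*y - 9 < -2 and 2*t < -7: 2*y < 7 and 2*t < -7 and ((2*u > t + 5 and 3*u > 4) or u > -14)
Answer: WP = 2*y < 7 and 2*t < -7 and ((2*u > t + 5 and 3*u > 4) or u > -14)


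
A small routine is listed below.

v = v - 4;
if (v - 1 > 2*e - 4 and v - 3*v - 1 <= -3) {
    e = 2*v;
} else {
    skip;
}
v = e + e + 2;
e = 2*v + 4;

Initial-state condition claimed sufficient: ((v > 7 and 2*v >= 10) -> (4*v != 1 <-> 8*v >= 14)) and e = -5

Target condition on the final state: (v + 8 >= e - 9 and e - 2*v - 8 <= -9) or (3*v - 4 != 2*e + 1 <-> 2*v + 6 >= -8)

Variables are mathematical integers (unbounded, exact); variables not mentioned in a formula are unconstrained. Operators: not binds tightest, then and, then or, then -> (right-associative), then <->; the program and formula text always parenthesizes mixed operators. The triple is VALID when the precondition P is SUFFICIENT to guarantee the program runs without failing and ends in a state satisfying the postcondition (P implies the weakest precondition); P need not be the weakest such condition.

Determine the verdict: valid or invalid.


Working backward. After the program, the postcondition (v + 8 >= e - 9 and e - 2*v - 8 <= -9) or (3*v - 4 != 2*e + 1 <-> 2*v + 6 >= -8) must hold; in canonical form it is (v >= e - 17 and e <= 2*v - 1) or (3*v != 2*e + 5 <-> 2*v >= -14).
Before e := 2*v + 4: v != -13 <-> 2*v >= -14
Before v := e + e + 2: 2*e != -15 <-> 4*e >= -18
Then branch requires 4*v != -15 <-> 8*v >= -18; else branch requires 2*e != -15 <-> 4*e >= -18.
Before the if: ((v > 2*e - 3 and 2*v >= 2) -> (4*v != -15 <-> 8*v >= -18)) and ((not (v > 2*e - 3 and 2*v >= 2)) -> (2*e != -15 <-> 4*e >= -18))
Before v := v - 4: ((v > 2*e + 1 and 2*v >= 10) -> (4*v != 1 <-> 8*v >= 14)) and ((not (v > 2*e + 1 and 2*v >= 10)) -> (2*e != -15 <-> 4*e >= -18))
The weakest precondition is ((v > 2*e + 1 and 2*v >= 10) -> (4*v != 1 <-> 8*v >= 14)) and ((not (v > 2*e + 1 and 2*v >= 10)) -> (2*e != -15 <-> 4*e >= -18)).
Check whether ((v > 7 and 2*v >= 10) -> (4*v != 1 <-> 8*v >= 14)) and e = -5 implies it.
Countermodel: at the initial state e = -5, v = 0, the precondition holds but the weakest precondition fails.
Answer: invalid


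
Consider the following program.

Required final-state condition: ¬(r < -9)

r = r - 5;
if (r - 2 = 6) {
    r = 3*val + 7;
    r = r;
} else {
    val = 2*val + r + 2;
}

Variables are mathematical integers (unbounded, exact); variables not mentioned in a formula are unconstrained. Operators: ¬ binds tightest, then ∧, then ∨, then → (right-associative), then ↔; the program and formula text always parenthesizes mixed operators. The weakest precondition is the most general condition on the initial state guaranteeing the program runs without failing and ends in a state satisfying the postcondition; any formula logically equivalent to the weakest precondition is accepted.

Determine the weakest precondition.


Working backward. After the program, ¬(r < -9) must hold.
Then branch requires ¬(3*val < -16); else branch requires ¬(r < -9).
Before the if: (r = 8 → (¬(3*val < -16))) ∧ ((¬(r = 8)) → (¬(r < -9)))
Before r := r - 5: (r = 13 → (¬(3*val < -16))) ∧ ((¬(r = 13)) → (¬(r < -4)))
Answer: WP = (r = 13 → (¬(3*val < -16))) ∧ ((¬(r = 13)) → (¬(r < -4)))


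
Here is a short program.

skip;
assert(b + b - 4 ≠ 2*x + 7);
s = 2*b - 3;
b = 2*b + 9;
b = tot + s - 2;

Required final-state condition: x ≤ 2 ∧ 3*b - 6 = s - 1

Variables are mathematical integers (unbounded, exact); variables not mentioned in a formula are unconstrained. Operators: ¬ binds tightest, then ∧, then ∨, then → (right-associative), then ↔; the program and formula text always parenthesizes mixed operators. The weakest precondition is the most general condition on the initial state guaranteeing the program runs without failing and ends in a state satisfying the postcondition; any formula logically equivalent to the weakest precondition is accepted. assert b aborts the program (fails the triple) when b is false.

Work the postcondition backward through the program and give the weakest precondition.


Working backward. After the program, the postcondition x ≤ 2 ∧ 3*b - 6 = s - 1 must hold; in canonical form it is x ≤ 2 ∧ 3*b = s + 5.
Before b := tot + s - 2: x ≤ 2 ∧ 2*s + 3*tot = 11
Before b := 2*b + 9: x ≤ 2 ∧ 2*s + 3*tot = 11
Before s := 2*b - 3: x ≤ 2 ∧ 4*b + 3*tot = 17
Before assert b + b - 4 ≠ 2*x + 7: 2*b ≠ 2*x + 11 ∧ x ≤ 2 ∧ 4*b + 3*tot = 17
Before skip: 2*b ≠ 2*x + 11 ∧ x ≤ 2 ∧ 4*b + 3*tot = 17
Answer: WP = 2*b ≠ 2*x + 11 ∧ x ≤ 2 ∧ 4*b + 3*tot = 17


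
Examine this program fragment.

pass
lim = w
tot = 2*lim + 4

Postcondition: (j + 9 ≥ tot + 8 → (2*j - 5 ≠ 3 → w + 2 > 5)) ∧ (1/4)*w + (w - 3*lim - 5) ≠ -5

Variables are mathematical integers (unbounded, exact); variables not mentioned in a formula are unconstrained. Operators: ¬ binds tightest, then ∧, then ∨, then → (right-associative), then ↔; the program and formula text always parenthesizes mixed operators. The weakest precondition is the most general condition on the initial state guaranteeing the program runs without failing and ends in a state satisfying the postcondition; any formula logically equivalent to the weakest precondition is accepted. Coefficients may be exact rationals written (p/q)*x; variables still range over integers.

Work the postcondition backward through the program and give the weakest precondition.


Working backward. After the program, the postcondition (j + 9 ≥ tot + 8 → (2*j - 5 ≠ 3 → w + 2 > 5)) ∧ (1/4)*w + (w - 3*lim - 5) ≠ -5 must hold; in canonical form it is (j ≥ tot - 1 → (2*j ≠ 8 → w > 3)) ∧ (5/4)*w ≠ 3*lim.
Before tot := 2*lim + 4: (j ≥ 2*lim + 3 → (2*j ≠ 8 → w > 3)) ∧ (5/4)*w ≠ 3*lim
Before lim := w: (j ≥ 2*w + 3 → (2*j ≠ 8 → w > 3)) ∧ (7/4)*w ≠ 0
Before skip: (j ≥ 2*w + 3 → (2*j ≠ 8 → w > 3)) ∧ (7/4)*w ≠ 0
Answer: WP = (j ≥ 2*w + 3 → (2*j ≠ 8 → w > 3)) ∧ (7/4)*w ≠ 0


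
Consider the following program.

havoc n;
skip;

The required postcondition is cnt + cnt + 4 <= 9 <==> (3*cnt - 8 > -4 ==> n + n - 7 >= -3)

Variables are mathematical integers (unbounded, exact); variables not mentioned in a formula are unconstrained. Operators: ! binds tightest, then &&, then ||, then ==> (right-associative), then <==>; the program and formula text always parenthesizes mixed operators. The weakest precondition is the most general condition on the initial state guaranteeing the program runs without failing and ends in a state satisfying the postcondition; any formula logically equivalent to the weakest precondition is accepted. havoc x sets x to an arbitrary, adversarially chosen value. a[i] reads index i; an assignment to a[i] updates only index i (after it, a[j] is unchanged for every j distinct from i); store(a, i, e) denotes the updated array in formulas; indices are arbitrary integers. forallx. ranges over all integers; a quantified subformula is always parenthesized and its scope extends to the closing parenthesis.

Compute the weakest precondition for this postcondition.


Working backward. After the program, the postcondition cnt + cnt + 4 <= 9 <==> (3*cnt - 8 > -4 ==> n + n - 7 >= -3) must hold; in canonical form it is 2*cnt <= 5 <==> (3*cnt > 4 ==> 2*n >= 4).
Before skip: 2*cnt <= 5 <==> (3*cnt > 4 ==> 2*n >= 4)
Before havoc n: forall n_1. (2*cnt <= 5 <==> (3*cnt > 4 ==> 2*n_1 >= 4))
Answer: WP = forall n_1. (2*cnt <= 5 <==> (3*cnt > 4 ==> 2*n_1 >= 4))


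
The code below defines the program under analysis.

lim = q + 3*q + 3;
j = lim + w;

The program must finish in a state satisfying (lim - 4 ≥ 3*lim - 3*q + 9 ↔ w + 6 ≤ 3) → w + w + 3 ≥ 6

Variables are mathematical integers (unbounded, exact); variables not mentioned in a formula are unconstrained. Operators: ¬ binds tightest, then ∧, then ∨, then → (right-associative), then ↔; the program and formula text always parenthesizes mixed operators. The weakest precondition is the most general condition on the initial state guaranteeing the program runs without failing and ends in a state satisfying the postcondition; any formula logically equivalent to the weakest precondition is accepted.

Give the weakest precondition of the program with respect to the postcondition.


Working backward. After the program, the postcondition (lim - 4 ≥ 3*lim - 3*q + 9 ↔ w + 6 ≤ 3) → w + w + 3 ≥ 6 must hold; in canonical form it is (3*q ≥ 2*lim + 13 ↔ w ≤ -3) → 2*w ≥ 3.
Before j := lim + w: (3*q ≥ 2*lim + 13 ↔ w ≤ -3) → 2*w ≥ 3
Before lim := q + 3*q + 3: (5*q ≤ -19 ↔ w ≤ -3) → 2*w ≥ 3
Answer: WP = (5*q ≤ -19 ↔ w ≤ -3) → 2*w ≥ 3


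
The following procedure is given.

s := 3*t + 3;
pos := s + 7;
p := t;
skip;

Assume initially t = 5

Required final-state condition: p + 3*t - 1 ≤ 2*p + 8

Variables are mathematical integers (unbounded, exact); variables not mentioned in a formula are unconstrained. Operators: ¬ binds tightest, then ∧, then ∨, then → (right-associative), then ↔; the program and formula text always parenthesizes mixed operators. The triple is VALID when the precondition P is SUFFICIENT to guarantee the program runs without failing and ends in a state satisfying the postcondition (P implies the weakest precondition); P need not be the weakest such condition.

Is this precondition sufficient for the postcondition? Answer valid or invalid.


Working backward. After the program, the postcondition p + 3*t - 1 ≤ 2*p + 8 must hold; in canonical form it is 3*t ≤ p + 9.
Before skip: 3*t ≤ p + 9
Before p := t: 2*t ≤ 9
Before pos := s + 7: 2*t ≤ 9
Before s := 3*t + 3: 2*t ≤ 9
The weakest precondition is 2*t ≤ 9.
Check whether t = 5 implies it.
Countermodel: at the initial state t = 5, the precondition holds but the weakest precondition fails.
Answer: invalid


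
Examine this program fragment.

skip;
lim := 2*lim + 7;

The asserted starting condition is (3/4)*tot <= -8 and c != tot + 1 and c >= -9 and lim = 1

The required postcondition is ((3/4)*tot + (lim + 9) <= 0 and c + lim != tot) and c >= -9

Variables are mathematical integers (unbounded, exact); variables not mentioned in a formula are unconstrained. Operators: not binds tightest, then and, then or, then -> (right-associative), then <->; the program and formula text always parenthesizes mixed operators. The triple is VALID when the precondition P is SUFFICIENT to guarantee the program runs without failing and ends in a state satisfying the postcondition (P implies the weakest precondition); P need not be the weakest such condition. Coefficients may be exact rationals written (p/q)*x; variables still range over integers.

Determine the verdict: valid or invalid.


Working backward. After the program, the postcondition ((3/4)*tot + (lim + 9) <= 0 and c + lim != tot) and c >= -9 must hold; in canonical form it is lim + (3/4)*tot <= -9 and c + lim != tot and c >= -9.
Before lim := 2*lim + 7: 2*lim + (3/4)*tot <= -16 and c + 2*lim != tot - 7 and c >= -9
Before skip: 2*lim + (3/4)*tot <= -16 and c + 2*lim != tot - 7 and c >= -9
The weakest precondition is 2*lim + (3/4)*tot <= -16 and c + 2*lim != tot - 7 and c >= -9.
Check whether (3/4)*tot <= -8 and c != tot + 1 and c >= -9 and lim = 1 implies it.
Countermodel: at the initial state c = 0, lim = 1, tot = -11, the precondition holds but the weakest precondition fails.
Answer: invalid


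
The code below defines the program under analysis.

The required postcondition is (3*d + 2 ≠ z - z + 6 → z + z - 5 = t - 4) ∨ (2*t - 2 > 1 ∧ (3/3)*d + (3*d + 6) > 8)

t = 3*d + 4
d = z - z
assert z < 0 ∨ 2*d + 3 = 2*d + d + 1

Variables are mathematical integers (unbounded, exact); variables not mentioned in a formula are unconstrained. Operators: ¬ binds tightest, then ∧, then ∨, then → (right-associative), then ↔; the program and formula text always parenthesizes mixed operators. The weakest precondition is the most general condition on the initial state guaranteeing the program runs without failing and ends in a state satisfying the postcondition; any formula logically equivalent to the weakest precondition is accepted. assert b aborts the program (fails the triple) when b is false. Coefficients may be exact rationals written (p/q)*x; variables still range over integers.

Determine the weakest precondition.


Working backward. After the program, the postcondition (3*d + 2 ≠ z - z + 6 → z + z - 5 = t - 4) ∨ (2*t - 2 > 1 ∧ (3/3)*d + (3*d + 6) > 8) must hold; in canonical form it is (3*d ≠ 4 → 2*z = t + 1) ∨ (2*t > 3 ∧ 4*d > 2).
Before assert z < 0 ∨ 2*d + 3 = 2*d + d + 1: (z < 0 ∨ d = 2) ∧ ((3*d ≠ 4 → 2*z = t + 1) ∨ (2*t > 3 ∧ 4*d > 2))
Before d := z - z: z < 0 ∧ 2*z = t + 1
Before t := 3*d + 4: z < 0 ∧ 2*z = 3*d + 5
Answer: WP = z < 0 ∧ 2*z = 3*d + 5


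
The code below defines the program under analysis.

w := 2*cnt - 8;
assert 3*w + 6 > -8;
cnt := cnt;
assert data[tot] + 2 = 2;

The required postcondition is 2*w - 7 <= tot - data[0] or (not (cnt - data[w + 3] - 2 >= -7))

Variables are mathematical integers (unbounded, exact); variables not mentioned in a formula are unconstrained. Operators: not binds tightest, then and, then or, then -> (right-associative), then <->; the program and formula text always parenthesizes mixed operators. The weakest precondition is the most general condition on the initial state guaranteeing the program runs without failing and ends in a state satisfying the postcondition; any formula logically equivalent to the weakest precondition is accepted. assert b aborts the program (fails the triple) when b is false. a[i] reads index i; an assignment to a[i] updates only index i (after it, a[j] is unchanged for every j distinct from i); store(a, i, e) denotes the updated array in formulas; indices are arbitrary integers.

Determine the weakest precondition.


Working backward. After the program, the postcondition 2*w - 7 <= tot - data[0] or (not (cnt - data[w + 3] - 2 >= -7)) must hold; in canonical form it is data[0] + 2*w <= tot + 7 or (not (cnt >= data[w + 3] - 5)).
Before assert data[tot] + 2 = 2: data[tot] = 0 and (data[0] + 2*w <= tot + 7 or (not (cnt >= data[w + 3] - 5)))
Before cnt := cnt: data[tot] = 0 and (data[0] + 2*w <= tot + 7 or (not (cnt >= data[w + 3] - 5)))
Before assert 3*w + 6 > -8: 3*w > -14 and data[tot] = 0 and (data[0] + 2*w <= tot + 7 or (not (cnt >= data[w + 3] - 5)))
Before w := 2*cnt - 8: 6*cnt > 10 and data[tot] = 0 and (data[0] + 4*cnt <= tot + 23 or (not (cnt >= data[2*cnt - 5] - 5)))
Answer: WP = 6*cnt > 10 and data[tot] = 0 and (data[0] + 4*cnt <= tot + 23 or (not (cnt >= data[2*cnt - 5] - 5)))


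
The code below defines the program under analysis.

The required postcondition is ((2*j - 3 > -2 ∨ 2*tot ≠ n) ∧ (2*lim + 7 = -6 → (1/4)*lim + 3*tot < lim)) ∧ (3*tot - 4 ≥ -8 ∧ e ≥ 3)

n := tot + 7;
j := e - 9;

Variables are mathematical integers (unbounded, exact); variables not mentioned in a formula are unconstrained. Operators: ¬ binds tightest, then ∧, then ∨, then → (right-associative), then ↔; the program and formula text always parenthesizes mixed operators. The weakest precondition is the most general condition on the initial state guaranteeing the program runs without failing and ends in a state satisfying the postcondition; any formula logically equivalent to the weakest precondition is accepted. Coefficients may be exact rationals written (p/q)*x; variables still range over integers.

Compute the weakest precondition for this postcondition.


Working backward. After the program, the postcondition ((2*j - 3 > -2 ∨ 2*tot ≠ n) ∧ (2*lim + 7 = -6 → (1/4)*lim + 3*tot < lim)) ∧ (3*tot - 4 ≥ -8 ∧ e ≥ 3) must hold; in canonical form it is (2*j > 1 ∨ 2*tot ≠ n) ∧ (2*lim = -13 → 3*tot < (3/4)*lim) ∧ 3*tot ≥ -4 ∧ e ≥ 3.
Before j := e - 9: (2*e > 19 ∨ 2*tot ≠ n) ∧ (2*lim = -13 → 3*tot < (3/4)*lim) ∧ 3*tot ≥ -4 ∧ e ≥ 3
Before n := tot + 7: (2*e > 19 ∨ tot ≠ 7) ∧ (2*lim = -13 → 3*tot < (3/4)*lim) ∧ 3*tot ≥ -4 ∧ e ≥ 3
Answer: WP = (2*e > 19 ∨ tot ≠ 7) ∧ (2*lim = -13 → 3*tot < (3/4)*lim) ∧ 3*tot ≥ -4 ∧ e ≥ 3
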